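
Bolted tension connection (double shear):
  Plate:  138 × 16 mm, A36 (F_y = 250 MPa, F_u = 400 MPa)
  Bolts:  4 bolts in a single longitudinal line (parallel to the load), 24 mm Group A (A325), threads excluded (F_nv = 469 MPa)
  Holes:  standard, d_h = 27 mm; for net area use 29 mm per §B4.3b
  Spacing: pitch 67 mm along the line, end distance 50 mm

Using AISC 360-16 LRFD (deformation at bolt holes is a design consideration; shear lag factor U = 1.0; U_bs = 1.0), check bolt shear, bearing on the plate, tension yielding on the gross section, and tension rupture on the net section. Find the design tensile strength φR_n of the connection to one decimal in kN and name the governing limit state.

Bolt shear: A_b = π(24)²/4 = 452.39 mm². φR_n = 0.75 × 469 × 452.39 × 4 × 2 = 1273.0 kN.
Bearing (16 mm plate, F_u = 400 MPa): end bolts L_c = 50 − 27/2 = 36.5, R_n = min(1.2×36.5×16×400, 2.4×24×16×400) = 280.32 kN/bolt; interior L_c = 67 − 27 = 40, R_n = 307.2 kN/bolt. φR_n = 0.75 × (1×280.32 + 3×307.2) = 901.4 kN.
Tension yield (gross): A_g = 138×16 = 2208 mm². φR_n = 0.90 × 250 × 2208 = 496.8 kN.
Tension rupture (net): A_n = (138 − 1×29)×16 = 1744 mm² (U = 1.0, A_e = A_n). φR_n = 0.75 × 400 × 1744 = 523.2 kN.
Governing: min(1273.0, 901.4, 496.8, 523.2) = 496.8 kN → gross-section yield.

496.8 kN (gross-section yield governs)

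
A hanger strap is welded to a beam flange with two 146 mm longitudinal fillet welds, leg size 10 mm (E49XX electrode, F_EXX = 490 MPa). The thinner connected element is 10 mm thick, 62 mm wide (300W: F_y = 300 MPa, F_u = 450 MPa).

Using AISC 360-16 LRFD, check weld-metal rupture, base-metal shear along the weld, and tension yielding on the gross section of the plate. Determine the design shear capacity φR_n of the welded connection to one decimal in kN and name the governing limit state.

167.4 kN (gross-section yield governs)

Weld metal: throat = 0.707×10 = 7.07 mm, L = 2×146 = 292 mm. φR_n = 0.75 × 0.6 × 490 × 7.07 × 292 = 455.2 kN.
Base metal shear (10 mm plate): yield φR_n = 1.0×0.6×300×10×292 = 525.6 kN; rupture φR_n = 0.75×0.6×450×10×292 = 591.3 kN; take 525.6 kN (yield).
Tension yield (gross): A_g = 62×10 = 620 mm². φR_n = 0.90 × 300 × 620 = 167.4 kN.
Governing: min(455.2, 525.6, 167.4) = 167.4 kN → gross-section yield.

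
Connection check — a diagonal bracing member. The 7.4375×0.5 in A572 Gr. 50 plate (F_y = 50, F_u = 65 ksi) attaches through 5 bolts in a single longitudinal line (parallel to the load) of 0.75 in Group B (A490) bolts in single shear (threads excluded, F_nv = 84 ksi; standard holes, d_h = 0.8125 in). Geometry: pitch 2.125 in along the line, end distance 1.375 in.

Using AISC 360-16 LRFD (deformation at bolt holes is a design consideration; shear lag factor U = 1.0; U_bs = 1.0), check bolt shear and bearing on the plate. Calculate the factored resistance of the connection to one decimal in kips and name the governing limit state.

Bolt shear: A_b = π(0.75)²/4 = 0.44179 in². φR_n = 0.75 × 84 × 0.44179 × 5 × 1 = 139.2 kips.
Bearing (0.5 in plate, F_u = 65 ksi): end bolts L_c = 1.375 − 0.8125/2 = 0.96875, R_n = min(1.2×0.96875×0.5×65, 2.4×0.75×0.5×65) = 37.781 kips/bolt; interior L_c = 2.125 − 0.8125 = 1.3125, R_n = 51.188 kips/bolt. φR_n = 0.75 × (1×37.781 + 4×51.188) = 181.9 kips.
Governing: min(139.2, 181.9) = 139.2 kips → bolt shear.

139.2 kips (bolt shear governs)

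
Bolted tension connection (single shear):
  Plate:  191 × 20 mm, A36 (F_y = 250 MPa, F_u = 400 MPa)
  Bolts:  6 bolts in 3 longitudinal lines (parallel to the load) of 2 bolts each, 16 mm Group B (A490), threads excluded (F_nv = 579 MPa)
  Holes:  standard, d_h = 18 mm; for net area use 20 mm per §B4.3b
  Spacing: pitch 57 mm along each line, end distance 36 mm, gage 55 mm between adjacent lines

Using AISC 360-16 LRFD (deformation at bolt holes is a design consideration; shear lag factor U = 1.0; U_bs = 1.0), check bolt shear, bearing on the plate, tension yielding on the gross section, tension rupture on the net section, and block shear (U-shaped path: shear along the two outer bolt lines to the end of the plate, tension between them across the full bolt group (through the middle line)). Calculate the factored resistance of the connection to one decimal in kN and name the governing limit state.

523.9 kN (bolt shear governs)

Bolt shear: A_b = π(16)²/4 = 201.06 mm². φR_n = 0.75 × 579 × 201.06 × 6 × 1 = 523.9 kN.
Bearing (20 mm plate, F_u = 400 MPa): end bolts L_c = 36 − 18/2 = 27, R_n = min(1.2×27×20×400, 2.4×16×20×400) = 259.2 kN/bolt; interior L_c = 57 − 18 = 39, R_n = 307.2 kN/bolt. φR_n = 0.75 × (3×259.2 + 3×307.2) = 1274.4 kN.
Tension yield (gross): A_g = 191×20 = 3820 mm². φR_n = 0.90 × 250 × 3820 = 859.5 kN.
Tension rupture (net): A_n = (191 − 3×20)×20 = 2620 mm² (U = 1.0, A_e = A_n). φR_n = 0.75 × 400 × 2620 = 786.0 kN.
Block shear: shear path 2×[36+1×57] = 2×93 mm, A_gv = 3720, A_nv = 2×(93 − 1.5×20)×20 = 2520 mm²; tension across gage: (110 − 2×20)×20 = 1400 mm². R_n = min(0.6×400×2520, 0.6×250×3720) + 1.0×400×1400 = min(604.8, 558) + 560 = 1118 kN. φR_n = 0.75 × 1118 = 838.5 kN.
Governing: min(523.9, 1274.4, 859.5, 786.0, 838.5) = 523.9 kN → bolt shear.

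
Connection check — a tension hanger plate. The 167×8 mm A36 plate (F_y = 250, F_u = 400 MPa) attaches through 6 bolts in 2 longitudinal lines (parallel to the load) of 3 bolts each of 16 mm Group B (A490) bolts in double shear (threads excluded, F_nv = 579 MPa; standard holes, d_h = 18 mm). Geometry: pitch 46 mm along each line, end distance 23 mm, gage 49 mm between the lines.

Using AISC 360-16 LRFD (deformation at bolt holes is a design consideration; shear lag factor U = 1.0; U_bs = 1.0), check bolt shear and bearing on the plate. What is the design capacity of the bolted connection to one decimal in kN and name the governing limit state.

Bolt shear: A_b = π(16)²/4 = 201.06 mm². φR_n = 0.75 × 579 × 201.06 × 6 × 2 = 1047.7 kN.
Bearing (8 mm plate, F_u = 400 MPa): end bolts L_c = 23 − 18/2 = 14, R_n = min(1.2×14×8×400, 2.4×16×8×400) = 53.76 kN/bolt; interior L_c = 46 − 18 = 28, R_n = 107.52 kN/bolt. φR_n = 0.75 × (2×53.76 + 4×107.52) = 403.2 kN.
Governing: min(1047.7, 403.2) = 403.2 kN → bearing.

403.2 kN (bearing governs)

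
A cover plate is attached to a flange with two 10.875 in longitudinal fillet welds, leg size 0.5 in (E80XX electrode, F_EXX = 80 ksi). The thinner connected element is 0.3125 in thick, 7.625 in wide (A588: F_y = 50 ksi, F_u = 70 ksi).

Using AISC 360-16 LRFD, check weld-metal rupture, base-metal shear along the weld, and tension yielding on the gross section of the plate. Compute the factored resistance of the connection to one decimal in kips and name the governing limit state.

107.2 kips (gross-section yield governs)

Weld metal: throat = 0.707×0.5 = 0.3535 in, L = 2×10.875 = 21.75 in. φR_n = 0.75 × 0.6 × 80 × 0.3535 × 21.75 = 276.8 kips.
Base metal shear (0.3125 in plate): yield φR_n = 1.0×0.6×50×0.3125×21.75 = 203.9 kips; rupture φR_n = 0.75×0.6×70×0.3125×21.75 = 214.1 kips; take 203.9 kips (yield).
Tension yield (gross): A_g = 7.625×0.3125 = 2.3828 in². φR_n = 0.90 × 50 × 2.3828 = 107.2 kips.
Governing: min(276.8, 203.9, 107.2) = 107.2 kips → gross-section yield.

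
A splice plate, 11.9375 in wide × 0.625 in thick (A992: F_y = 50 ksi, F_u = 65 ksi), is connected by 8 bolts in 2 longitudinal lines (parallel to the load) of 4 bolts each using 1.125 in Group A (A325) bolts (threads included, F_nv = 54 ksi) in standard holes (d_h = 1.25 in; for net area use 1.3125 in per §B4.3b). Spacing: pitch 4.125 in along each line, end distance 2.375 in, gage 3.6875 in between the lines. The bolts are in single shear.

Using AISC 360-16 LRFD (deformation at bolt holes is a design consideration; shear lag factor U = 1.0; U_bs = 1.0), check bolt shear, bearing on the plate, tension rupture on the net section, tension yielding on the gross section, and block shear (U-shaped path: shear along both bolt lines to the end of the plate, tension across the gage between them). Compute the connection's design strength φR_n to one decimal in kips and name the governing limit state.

Bolt shear: A_b = π(1.125)²/4 = 0.99402 in². φR_n = 0.75 × 54 × 0.99402 × 8 × 1 = 322.1 kips.
Bearing (0.625 in plate, F_u = 65 ksi): end bolts L_c = 2.375 − 1.25/2 = 1.75, R_n = min(1.2×1.75×0.625×65, 2.4×1.125×0.625×65) = 85.313 kips/bolt; interior L_c = 4.125 − 1.25 = 2.875, R_n = 109.69 kips/bolt. φR_n = 0.75 × (2×85.313 + 6×109.69) = 621.6 kips.
Tension rupture (net): A_n = (11.9375 − 2×1.3125)×0.625 = 5.8203 in² (U = 1.0, A_e = A_n). φR_n = 0.75 × 65 × 5.8203 = 283.7 kips.
Tension yield (gross): A_g = 11.9375×0.625 = 7.4609 in². φR_n = 0.90 × 50 × 7.4609 = 335.7 kips.
Block shear: shear path 2×[2.375+3×4.125] = 2×14.75 in, A_gv = 18.438, A_nv = 2×(14.75 − 3.5×1.3125)×0.625 = 12.695 in²; tension across gage: (3.6875 − 1×1.3125)×0.625 = 1.4844 in². R_n = min(0.6×65×12.695, 0.6×50×18.438) + 1.0×65×1.4844 = min(495.11, 553.14) + 96.486 = 591.6 kips. φR_n = 0.75 × 591.6 = 443.7 kips.
Governing: min(322.1, 621.6, 283.7, 335.7, 443.7) = 283.7 kips → net-section rupture.

283.7 kips (net-section rupture governs)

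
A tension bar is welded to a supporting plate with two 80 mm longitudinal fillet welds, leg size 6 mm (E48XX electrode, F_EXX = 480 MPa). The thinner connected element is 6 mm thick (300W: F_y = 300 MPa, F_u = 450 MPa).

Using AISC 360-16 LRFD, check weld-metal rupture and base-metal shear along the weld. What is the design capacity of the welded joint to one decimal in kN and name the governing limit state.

Weld metal: throat = 0.707×6 = 4.242 mm, L = 2×80 = 160 mm. φR_n = 0.75 × 0.6 × 480 × 4.242 × 160 = 146.6 kN.
Base metal shear (6 mm plate): yield φR_n = 1.0×0.6×300×6×160 = 172.8 kN; rupture φR_n = 0.75×0.6×450×6×160 = 194.4 kN; take 172.8 kN (yield).
Governing: min(146.6, 172.8) = 146.6 kN → weld metal.

146.6 kN (weld metal governs)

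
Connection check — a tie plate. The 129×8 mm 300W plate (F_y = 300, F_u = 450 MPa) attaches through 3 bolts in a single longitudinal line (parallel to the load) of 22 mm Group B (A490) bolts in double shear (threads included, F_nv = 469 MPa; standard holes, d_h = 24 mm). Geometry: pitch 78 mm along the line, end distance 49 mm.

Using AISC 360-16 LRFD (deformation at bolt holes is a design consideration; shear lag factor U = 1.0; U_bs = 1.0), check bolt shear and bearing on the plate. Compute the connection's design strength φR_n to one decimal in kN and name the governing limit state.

405.0 kN (bearing governs)

Bolt shear: A_b = π(22)²/4 = 380.13 mm². φR_n = 0.75 × 469 × 380.13 × 3 × 2 = 802.3 kN.
Bearing (8 mm plate, F_u = 450 MPa): end bolts L_c = 49 − 24/2 = 37, R_n = min(1.2×37×8×450, 2.4×22×8×450) = 159.84 kN/bolt; interior L_c = 78 − 24 = 54, R_n = 190.08 kN/bolt. φR_n = 0.75 × (1×159.84 + 2×190.08) = 405.0 kN.
Governing: min(802.3, 405.0) = 405.0 kN → bearing.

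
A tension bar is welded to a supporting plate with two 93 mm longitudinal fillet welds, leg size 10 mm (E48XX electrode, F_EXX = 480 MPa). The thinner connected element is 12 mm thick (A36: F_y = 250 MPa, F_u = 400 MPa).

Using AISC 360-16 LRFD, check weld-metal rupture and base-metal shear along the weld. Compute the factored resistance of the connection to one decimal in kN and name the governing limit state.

Weld metal: throat = 0.707×10 = 7.07 mm, L = 2×93 = 186 mm. φR_n = 0.75 × 0.6 × 480 × 7.07 × 186 = 284.0 kN.
Base metal shear (12 mm plate): yield φR_n = 1.0×0.6×250×12×186 = 334.8 kN; rupture φR_n = 0.75×0.6×400×12×186 = 401.8 kN; take 334.8 kN (yield).
Governing: min(284.0, 334.8) = 284.0 kN → weld metal.

284.0 kN (weld metal governs)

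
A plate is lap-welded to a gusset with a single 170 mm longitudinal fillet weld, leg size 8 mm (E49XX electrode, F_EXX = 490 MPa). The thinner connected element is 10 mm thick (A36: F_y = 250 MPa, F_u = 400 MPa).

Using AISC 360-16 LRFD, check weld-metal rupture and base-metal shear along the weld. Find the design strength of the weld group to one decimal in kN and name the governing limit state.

212.0 kN (weld metal governs)

Weld metal: throat = 0.707×8 = 5.656 mm, L = 170 mm. φR_n = 0.75 × 0.6 × 490 × 5.656 × 170 = 212.0 kN.
Base metal shear (10 mm plate): yield φR_n = 1.0×0.6×250×10×170 = 255.0 kN; rupture φR_n = 0.75×0.6×400×10×170 = 306.0 kN; take 255.0 kN (yield).
Governing: min(212.0, 255.0) = 212.0 kN → weld metal.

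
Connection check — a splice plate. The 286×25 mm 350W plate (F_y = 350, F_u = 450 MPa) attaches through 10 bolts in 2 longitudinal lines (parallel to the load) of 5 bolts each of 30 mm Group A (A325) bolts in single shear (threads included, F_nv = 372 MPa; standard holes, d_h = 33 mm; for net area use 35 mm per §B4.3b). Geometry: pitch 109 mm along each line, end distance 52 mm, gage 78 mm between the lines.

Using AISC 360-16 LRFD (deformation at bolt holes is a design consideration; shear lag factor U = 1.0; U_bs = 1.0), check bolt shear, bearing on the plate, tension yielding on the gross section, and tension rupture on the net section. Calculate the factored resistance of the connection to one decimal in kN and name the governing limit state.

Bolt shear: A_b = π(30)²/4 = 706.86 mm². φR_n = 0.75 × 372 × 706.86 × 10 × 1 = 1972.1 kN.
Bearing (25 mm plate, F_u = 450 MPa): end bolts L_c = 52 − 33/2 = 35.5, R_n = min(1.2×35.5×25×450, 2.4×30×25×450) = 479.25 kN/bolt; interior L_c = 109 − 33 = 76, R_n = 810 kN/bolt. φR_n = 0.75 × (2×479.25 + 8×810) = 5578.9 kN.
Tension yield (gross): A_g = 286×25 = 7150 mm². φR_n = 0.90 × 350 × 7150 = 2252.3 kN.
Tension rupture (net): A_n = (286 − 2×35)×25 = 5400 mm² (U = 1.0, A_e = A_n). φR_n = 0.75 × 450 × 5400 = 1822.5 kN.
Governing: min(1972.1, 5578.9, 2252.3, 1822.5) = 1822.5 kN → net-section rupture.

1822.5 kN (net-section rupture governs)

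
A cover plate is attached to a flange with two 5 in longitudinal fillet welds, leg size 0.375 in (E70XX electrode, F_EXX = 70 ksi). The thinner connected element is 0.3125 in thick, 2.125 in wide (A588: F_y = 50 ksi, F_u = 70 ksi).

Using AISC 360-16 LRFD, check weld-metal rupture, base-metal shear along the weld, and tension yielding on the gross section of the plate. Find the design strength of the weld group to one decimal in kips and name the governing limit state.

29.9 kips (gross-section yield governs)

Weld metal: throat = 0.707×0.375 = 0.26513 in, L = 2×5 = 10 in. φR_n = 0.75 × 0.6 × 70 × 0.26513 × 10 = 83.5 kips.
Base metal shear (0.3125 in plate): yield φR_n = 1.0×0.6×50×0.3125×10 = 93.8 kips; rupture φR_n = 0.75×0.6×70×0.3125×10 = 98.4 kips; take 93.8 kips (yield).
Tension yield (gross): A_g = 2.125×0.3125 = 0.66406 in². φR_n = 0.90 × 50 × 0.66406 = 29.9 kips.
Governing: min(83.5, 93.8, 29.9) = 29.9 kips → gross-section yield.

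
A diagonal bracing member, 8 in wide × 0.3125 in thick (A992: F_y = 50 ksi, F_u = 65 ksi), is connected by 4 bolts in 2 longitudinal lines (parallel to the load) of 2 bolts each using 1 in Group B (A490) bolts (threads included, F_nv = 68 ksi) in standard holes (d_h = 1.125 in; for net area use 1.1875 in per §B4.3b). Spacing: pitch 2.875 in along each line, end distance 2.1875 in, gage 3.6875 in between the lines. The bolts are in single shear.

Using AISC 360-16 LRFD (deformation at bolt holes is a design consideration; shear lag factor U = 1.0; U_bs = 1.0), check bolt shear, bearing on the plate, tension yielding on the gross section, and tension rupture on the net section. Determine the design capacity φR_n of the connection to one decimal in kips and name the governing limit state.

85.7 kips (net-section rupture governs)

Bolt shear: A_b = π(1)²/4 = 0.7854 in². φR_n = 0.75 × 68 × 0.7854 × 4 × 1 = 160.2 kips.
Bearing (0.3125 in plate, F_u = 65 ksi): end bolts L_c = 2.1875 − 1.125/2 = 1.625, R_n = min(1.2×1.625×0.3125×65, 2.4×1×0.3125×65) = 39.609 kips/bolt; interior L_c = 2.875 − 1.125 = 1.75, R_n = 42.656 kips/bolt. φR_n = 0.75 × (2×39.609 + 2×42.656) = 123.4 kips.
Tension yield (gross): A_g = 8×0.3125 = 2.5 in². φR_n = 0.90 × 50 × 2.5 = 112.5 kips.
Tension rupture (net): A_n = (8 − 2×1.1875)×0.3125 = 1.7578 in² (U = 1.0, A_e = A_n). φR_n = 0.75 × 65 × 1.7578 = 85.7 kips.
Governing: min(160.2, 123.4, 112.5, 85.7) = 85.7 kips → net-section rupture.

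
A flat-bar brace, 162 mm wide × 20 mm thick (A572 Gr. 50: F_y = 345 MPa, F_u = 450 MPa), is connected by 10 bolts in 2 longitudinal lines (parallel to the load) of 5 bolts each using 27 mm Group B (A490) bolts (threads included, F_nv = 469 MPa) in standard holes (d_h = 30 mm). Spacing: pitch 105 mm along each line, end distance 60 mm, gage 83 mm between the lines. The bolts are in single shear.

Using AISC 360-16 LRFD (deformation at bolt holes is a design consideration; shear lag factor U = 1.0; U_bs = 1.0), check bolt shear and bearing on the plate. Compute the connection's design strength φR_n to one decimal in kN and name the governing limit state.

Bolt shear: A_b = π(27)²/4 = 572.56 mm². φR_n = 0.75 × 469 × 572.56 × 10 × 1 = 2014.0 kN.
Bearing (20 mm plate, F_u = 450 MPa): end bolts L_c = 60 − 30/2 = 45, R_n = min(1.2×45×20×450, 2.4×27×20×450) = 486 kN/bolt; interior L_c = 105 − 30 = 75, R_n = 583.2 kN/bolt. φR_n = 0.75 × (2×486 + 8×583.2) = 4228.2 kN.
Governing: min(2014.0, 4228.2) = 2014.0 kN → bolt shear.

2014.0 kN (bolt shear governs)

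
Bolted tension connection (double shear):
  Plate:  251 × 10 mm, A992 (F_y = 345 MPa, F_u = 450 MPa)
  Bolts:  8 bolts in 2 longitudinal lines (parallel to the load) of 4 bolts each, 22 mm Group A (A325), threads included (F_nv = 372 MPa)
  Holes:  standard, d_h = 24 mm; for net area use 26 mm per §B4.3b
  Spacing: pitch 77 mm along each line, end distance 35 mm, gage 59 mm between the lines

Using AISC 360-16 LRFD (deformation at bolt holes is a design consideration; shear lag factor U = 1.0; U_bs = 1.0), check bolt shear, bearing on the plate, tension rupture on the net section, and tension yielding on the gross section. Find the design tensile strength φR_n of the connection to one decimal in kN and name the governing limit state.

Bolt shear: A_b = π(22)²/4 = 380.13 mm². φR_n = 0.75 × 372 × 380.13 × 8 × 2 = 1696.9 kN.
Bearing (10 mm plate, F_u = 450 MPa): end bolts L_c = 35 − 24/2 = 23, R_n = min(1.2×23×10×450, 2.4×22×10×450) = 124.2 kN/bolt; interior L_c = 77 − 24 = 53, R_n = 237.6 kN/bolt. φR_n = 0.75 × (2×124.2 + 6×237.6) = 1255.5 kN.
Tension rupture (net): A_n = (251 − 2×26)×10 = 1990 mm² (U = 1.0, A_e = A_n). φR_n = 0.75 × 450 × 1990 = 671.6 kN.
Tension yield (gross): A_g = 251×10 = 2510 mm². φR_n = 0.90 × 345 × 2510 = 779.4 kN.
Governing: min(1696.9, 1255.5, 671.6, 779.4) = 671.6 kN → net-section rupture.

671.6 kN (net-section rupture governs)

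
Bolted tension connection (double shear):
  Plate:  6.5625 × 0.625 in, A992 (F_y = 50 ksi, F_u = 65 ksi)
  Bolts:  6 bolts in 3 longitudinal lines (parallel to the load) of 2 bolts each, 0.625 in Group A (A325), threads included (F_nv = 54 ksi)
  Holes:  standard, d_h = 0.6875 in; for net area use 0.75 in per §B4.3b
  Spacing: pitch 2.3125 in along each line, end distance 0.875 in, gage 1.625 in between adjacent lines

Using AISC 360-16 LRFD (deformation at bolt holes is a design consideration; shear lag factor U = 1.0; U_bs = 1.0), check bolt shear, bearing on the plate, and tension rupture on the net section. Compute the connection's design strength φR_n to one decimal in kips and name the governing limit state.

Bolt shear: A_b = π(0.625)²/4 = 0.3068 in². φR_n = 0.75 × 54 × 0.3068 × 6 × 2 = 149.1 kips.
Bearing (0.625 in plate, F_u = 65 ksi): end bolts L_c = 0.875 − 0.6875/2 = 0.53125, R_n = min(1.2×0.53125×0.625×65, 2.4×0.625×0.625×65) = 25.898 kips/bolt; interior L_c = 2.3125 − 0.6875 = 1.625, R_n = 60.938 kips/bolt. φR_n = 0.75 × (3×25.898 + 3×60.938) = 195.4 kips.
Tension rupture (net): A_n = (6.5625 − 3×0.75)×0.625 = 2.6953 in² (U = 1.0, A_e = A_n). φR_n = 0.75 × 65 × 2.6953 = 131.4 kips.
Governing: min(149.1, 195.4, 131.4) = 131.4 kips → net-section rupture.

131.4 kips (net-section rupture governs)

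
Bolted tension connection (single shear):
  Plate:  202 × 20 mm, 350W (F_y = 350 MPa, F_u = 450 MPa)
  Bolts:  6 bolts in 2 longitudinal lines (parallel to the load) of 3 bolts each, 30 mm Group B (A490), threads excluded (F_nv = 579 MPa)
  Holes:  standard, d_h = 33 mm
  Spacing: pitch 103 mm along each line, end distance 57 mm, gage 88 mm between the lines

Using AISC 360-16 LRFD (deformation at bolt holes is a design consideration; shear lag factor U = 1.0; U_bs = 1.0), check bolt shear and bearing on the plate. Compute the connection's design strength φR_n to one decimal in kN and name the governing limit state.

1841.7 kN (bolt shear governs)

Bolt shear: A_b = π(30)²/4 = 706.86 mm². φR_n = 0.75 × 579 × 706.86 × 6 × 1 = 1841.7 kN.
Bearing (20 mm plate, F_u = 450 MPa): end bolts L_c = 57 − 33/2 = 40.5, R_n = min(1.2×40.5×20×450, 2.4×30×20×450) = 437.4 kN/bolt; interior L_c = 103 − 33 = 70, R_n = 648 kN/bolt. φR_n = 0.75 × (2×437.4 + 4×648) = 2600.1 kN.
Governing: min(1841.7, 2600.1) = 1841.7 kN → bolt shear.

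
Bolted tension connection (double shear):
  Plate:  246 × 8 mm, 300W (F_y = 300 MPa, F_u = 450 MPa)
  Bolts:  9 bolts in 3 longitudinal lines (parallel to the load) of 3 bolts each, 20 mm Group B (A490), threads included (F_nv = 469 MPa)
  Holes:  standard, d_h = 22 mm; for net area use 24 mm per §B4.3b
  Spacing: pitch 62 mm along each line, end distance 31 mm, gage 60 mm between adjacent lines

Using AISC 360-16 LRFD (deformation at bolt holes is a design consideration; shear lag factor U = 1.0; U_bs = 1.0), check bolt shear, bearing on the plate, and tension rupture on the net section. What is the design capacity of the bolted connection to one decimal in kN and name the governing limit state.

Bolt shear: A_b = π(20)²/4 = 314.16 mm². φR_n = 0.75 × 469 × 314.16 × 9 × 2 = 1989.1 kN.
Bearing (8 mm plate, F_u = 450 MPa): end bolts L_c = 31 − 22/2 = 20, R_n = min(1.2×20×8×450, 2.4×20×8×450) = 86.4 kN/bolt; interior L_c = 62 − 22 = 40, R_n = 172.8 kN/bolt. φR_n = 0.75 × (3×86.4 + 6×172.8) = 972.0 kN.
Tension rupture (net): A_n = (246 − 3×24)×8 = 1392 mm² (U = 1.0, A_e = A_n). φR_n = 0.75 × 450 × 1392 = 469.8 kN.
Governing: min(1989.1, 972.0, 469.8) = 469.8 kN → net-section rupture.

469.8 kN (net-section rupture governs)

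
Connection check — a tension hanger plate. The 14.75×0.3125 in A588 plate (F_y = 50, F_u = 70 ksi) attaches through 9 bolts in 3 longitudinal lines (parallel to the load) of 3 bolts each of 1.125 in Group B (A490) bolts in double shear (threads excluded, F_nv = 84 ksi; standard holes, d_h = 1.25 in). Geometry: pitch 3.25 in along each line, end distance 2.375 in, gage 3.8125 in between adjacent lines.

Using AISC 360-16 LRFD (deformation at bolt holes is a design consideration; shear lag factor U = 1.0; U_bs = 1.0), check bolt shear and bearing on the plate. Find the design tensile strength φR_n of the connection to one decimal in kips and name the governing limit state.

Bolt shear: A_b = π(1.125)²/4 = 0.99402 in². φR_n = 0.75 × 84 × 0.99402 × 9 × 2 = 1127.2 kips.
Bearing (0.3125 in plate, F_u = 70 ksi): end bolts L_c = 2.375 − 1.25/2 = 1.75, R_n = min(1.2×1.75×0.3125×70, 2.4×1.125×0.3125×70) = 45.938 kips/bolt; interior L_c = 3.25 − 1.25 = 2, R_n = 52.5 kips/bolt. φR_n = 0.75 × (3×45.938 + 6×52.5) = 339.6 kips.
Governing: min(1127.2, 339.6) = 339.6 kips → bearing.

339.6 kips (bearing governs)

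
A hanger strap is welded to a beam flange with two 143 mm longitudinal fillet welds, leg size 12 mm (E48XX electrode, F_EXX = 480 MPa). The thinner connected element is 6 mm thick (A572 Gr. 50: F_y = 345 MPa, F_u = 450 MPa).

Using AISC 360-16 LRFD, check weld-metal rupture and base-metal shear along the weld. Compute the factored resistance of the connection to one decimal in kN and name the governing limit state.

347.5 kN (base-metal shear governs)

Weld metal: throat = 0.707×12 = 8.484 mm, L = 2×143 = 286 mm. φR_n = 0.75 × 0.6 × 480 × 8.484 × 286 = 524.1 kN.
Base metal shear (6 mm plate): yield φR_n = 1.0×0.6×345×6×286 = 355.2 kN; rupture φR_n = 0.75×0.6×450×6×286 = 347.5 kN; take 347.5 kN (rupture).
Governing: min(524.1, 347.5) = 347.5 kN → base-metal shear.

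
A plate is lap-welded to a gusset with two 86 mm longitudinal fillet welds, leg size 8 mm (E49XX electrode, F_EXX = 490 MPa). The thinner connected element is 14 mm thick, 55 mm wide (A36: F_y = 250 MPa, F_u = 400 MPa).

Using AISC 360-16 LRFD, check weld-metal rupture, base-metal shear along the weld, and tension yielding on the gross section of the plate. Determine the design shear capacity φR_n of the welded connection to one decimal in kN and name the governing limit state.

Weld metal: throat = 0.707×8 = 5.656 mm, L = 2×86 = 172 mm. φR_n = 0.75 × 0.6 × 490 × 5.656 × 172 = 214.5 kN.
Base metal shear (14 mm plate): yield φR_n = 1.0×0.6×250×14×172 = 361.2 kN; rupture φR_n = 0.75×0.6×400×14×172 = 433.4 kN; take 361.2 kN (yield).
Tension yield (gross): A_g = 55×14 = 770 mm². φR_n = 0.90 × 250 × 770 = 173.3 kN.
Governing: min(214.5, 361.2, 173.3) = 173.3 kN → gross-section yield.

173.3 kN (gross-section yield governs)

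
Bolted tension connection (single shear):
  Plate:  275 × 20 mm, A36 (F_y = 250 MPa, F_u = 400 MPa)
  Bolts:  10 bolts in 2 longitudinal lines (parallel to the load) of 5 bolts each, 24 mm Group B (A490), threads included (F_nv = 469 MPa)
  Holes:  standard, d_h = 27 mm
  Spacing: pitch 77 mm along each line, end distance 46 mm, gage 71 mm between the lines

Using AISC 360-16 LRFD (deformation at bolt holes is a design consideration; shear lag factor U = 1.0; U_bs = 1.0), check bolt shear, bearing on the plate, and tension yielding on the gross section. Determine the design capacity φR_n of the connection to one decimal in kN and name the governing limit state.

Bolt shear: A_b = π(24)²/4 = 452.39 mm². φR_n = 0.75 × 469 × 452.39 × 10 × 1 = 1591.3 kN.
Bearing (20 mm plate, F_u = 400 MPa): end bolts L_c = 46 − 27/2 = 32.5, R_n = min(1.2×32.5×20×400, 2.4×24×20×400) = 312 kN/bolt; interior L_c = 77 − 27 = 50, R_n = 460.8 kN/bolt. φR_n = 0.75 × (2×312 + 8×460.8) = 3232.8 kN.
Tension yield (gross): A_g = 275×20 = 5500 mm². φR_n = 0.90 × 250 × 5500 = 1237.5 kN.
Governing: min(1591.3, 3232.8, 1237.5) = 1237.5 kN → gross-section yield.

1237.5 kN (gross-section yield governs)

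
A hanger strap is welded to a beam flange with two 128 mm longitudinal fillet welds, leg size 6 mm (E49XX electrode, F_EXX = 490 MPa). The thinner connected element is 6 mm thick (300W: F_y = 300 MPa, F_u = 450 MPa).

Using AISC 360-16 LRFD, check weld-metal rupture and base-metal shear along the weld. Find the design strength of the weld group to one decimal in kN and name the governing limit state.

239.5 kN (weld metal governs)

Weld metal: throat = 0.707×6 = 4.242 mm, L = 2×128 = 256 mm. φR_n = 0.75 × 0.6 × 490 × 4.242 × 256 = 239.5 kN.
Base metal shear (6 mm plate): yield φR_n = 1.0×0.6×300×6×256 = 276.5 kN; rupture φR_n = 0.75×0.6×450×6×256 = 311.0 kN; take 276.5 kN (yield).
Governing: min(239.5, 276.5) = 239.5 kN → weld metal.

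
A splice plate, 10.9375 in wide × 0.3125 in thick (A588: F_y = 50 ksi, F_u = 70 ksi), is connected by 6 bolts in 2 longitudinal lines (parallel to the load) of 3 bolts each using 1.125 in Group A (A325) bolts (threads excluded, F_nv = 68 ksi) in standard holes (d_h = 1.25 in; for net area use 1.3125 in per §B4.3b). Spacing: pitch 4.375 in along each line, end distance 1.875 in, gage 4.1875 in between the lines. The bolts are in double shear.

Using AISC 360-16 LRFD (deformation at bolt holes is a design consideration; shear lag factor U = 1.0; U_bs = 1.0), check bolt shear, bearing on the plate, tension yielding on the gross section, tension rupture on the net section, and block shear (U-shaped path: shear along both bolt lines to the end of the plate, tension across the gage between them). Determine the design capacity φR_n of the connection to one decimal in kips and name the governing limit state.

136.4 kips (net-section rupture governs)

Bolt shear: A_b = π(1.125)²/4 = 0.99402 in². φR_n = 0.75 × 68 × 0.99402 × 6 × 2 = 608.3 kips.
Bearing (0.3125 in plate, F_u = 70 ksi): end bolts L_c = 1.875 − 1.25/2 = 1.25, R_n = min(1.2×1.25×0.3125×70, 2.4×1.125×0.3125×70) = 32.813 kips/bolt; interior L_c = 4.375 − 1.25 = 3.125, R_n = 59.063 kips/bolt. φR_n = 0.75 × (2×32.813 + 4×59.063) = 226.4 kips.
Tension yield (gross): A_g = 10.9375×0.3125 = 3.418 in². φR_n = 0.90 × 50 × 3.418 = 153.8 kips.
Tension rupture (net): A_n = (10.9375 − 2×1.3125)×0.3125 = 2.5977 in² (U = 1.0, A_e = A_n). φR_n = 0.75 × 70 × 2.5977 = 136.4 kips.
Block shear: shear path 2×[1.875+2×4.375] = 2×10.625 in, A_gv = 6.6406, A_nv = 2×(10.625 − 2.5×1.3125)×0.3125 = 4.5898 in²; tension across gage: (4.1875 − 1×1.3125)×0.3125 = 0.89844 in². R_n = min(0.6×70×4.5898, 0.6×50×6.6406) + 1.0×70×0.89844 = min(192.77, 199.22) + 62.891 = 255.66 kips. φR_n = 0.75 × 255.66 = 191.7 kips.
Governing: min(608.3, 226.4, 153.8, 136.4, 191.7) = 136.4 kips → net-section rupture.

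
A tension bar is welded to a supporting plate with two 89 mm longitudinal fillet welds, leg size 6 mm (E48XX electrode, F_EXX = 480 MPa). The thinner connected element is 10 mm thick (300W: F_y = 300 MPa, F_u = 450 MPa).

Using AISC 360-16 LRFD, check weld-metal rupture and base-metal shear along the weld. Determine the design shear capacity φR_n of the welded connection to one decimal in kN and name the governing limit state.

163.1 kN (weld metal governs)

Weld metal: throat = 0.707×6 = 4.242 mm, L = 2×89 = 178 mm. φR_n = 0.75 × 0.6 × 480 × 4.242 × 178 = 163.1 kN.
Base metal shear (10 mm plate): yield φR_n = 1.0×0.6×300×10×178 = 320.4 kN; rupture φR_n = 0.75×0.6×450×10×178 = 360.5 kN; take 320.4 kN (yield).
Governing: min(163.1, 320.4) = 163.1 kN → weld metal.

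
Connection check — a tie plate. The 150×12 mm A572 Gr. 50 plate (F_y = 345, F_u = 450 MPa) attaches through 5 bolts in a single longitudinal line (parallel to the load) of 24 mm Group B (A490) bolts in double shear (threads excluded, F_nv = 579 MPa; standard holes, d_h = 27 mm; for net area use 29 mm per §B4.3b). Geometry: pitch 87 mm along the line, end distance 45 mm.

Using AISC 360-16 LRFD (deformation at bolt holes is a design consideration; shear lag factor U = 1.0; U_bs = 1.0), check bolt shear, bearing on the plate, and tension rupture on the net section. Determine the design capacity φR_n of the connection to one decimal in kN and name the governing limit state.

Bolt shear: A_b = π(24)²/4 = 452.39 mm². φR_n = 0.75 × 579 × 452.39 × 5 × 2 = 1964.5 kN.
Bearing (12 mm plate, F_u = 450 MPa): end bolts L_c = 45 − 27/2 = 31.5, R_n = min(1.2×31.5×12×450, 2.4×24×12×450) = 204.12 kN/bolt; interior L_c = 87 − 27 = 60, R_n = 311.04 kN/bolt. φR_n = 0.75 × (1×204.12 + 4×311.04) = 1086.2 kN.
Tension rupture (net): A_n = (150 − 1×29)×12 = 1452 mm² (U = 1.0, A_e = A_n). φR_n = 0.75 × 450 × 1452 = 490.1 kN.
Governing: min(1964.5, 1086.2, 490.1) = 490.1 kN → net-section rupture.

490.1 kN (net-section rupture governs)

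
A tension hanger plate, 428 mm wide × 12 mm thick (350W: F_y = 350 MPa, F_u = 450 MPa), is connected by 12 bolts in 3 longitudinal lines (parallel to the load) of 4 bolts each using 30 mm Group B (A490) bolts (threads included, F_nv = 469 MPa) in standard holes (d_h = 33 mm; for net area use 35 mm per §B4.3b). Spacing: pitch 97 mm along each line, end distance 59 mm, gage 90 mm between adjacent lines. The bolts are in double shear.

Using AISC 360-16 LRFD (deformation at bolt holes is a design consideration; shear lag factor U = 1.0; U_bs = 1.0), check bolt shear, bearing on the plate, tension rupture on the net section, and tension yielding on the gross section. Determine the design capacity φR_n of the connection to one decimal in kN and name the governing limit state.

1308.2 kN (net-section rupture governs)

Bolt shear: A_b = π(30)²/4 = 706.86 mm². φR_n = 0.75 × 469 × 706.86 × 12 × 2 = 5967.3 kN.
Bearing (12 mm plate, F_u = 450 MPa): end bolts L_c = 59 − 33/2 = 42.5, R_n = min(1.2×42.5×12×450, 2.4×30×12×450) = 275.4 kN/bolt; interior L_c = 97 − 33 = 64, R_n = 388.8 kN/bolt. φR_n = 0.75 × (3×275.4 + 9×388.8) = 3244.1 kN.
Tension rupture (net): A_n = (428 − 3×35)×12 = 3876 mm² (U = 1.0, A_e = A_n). φR_n = 0.75 × 450 × 3876 = 1308.2 kN.
Tension yield (gross): A_g = 428×12 = 5136 mm². φR_n = 0.90 × 350 × 5136 = 1617.8 kN.
Governing: min(5967.3, 3244.1, 1308.2, 1617.8) = 1308.2 kN → net-section rupture.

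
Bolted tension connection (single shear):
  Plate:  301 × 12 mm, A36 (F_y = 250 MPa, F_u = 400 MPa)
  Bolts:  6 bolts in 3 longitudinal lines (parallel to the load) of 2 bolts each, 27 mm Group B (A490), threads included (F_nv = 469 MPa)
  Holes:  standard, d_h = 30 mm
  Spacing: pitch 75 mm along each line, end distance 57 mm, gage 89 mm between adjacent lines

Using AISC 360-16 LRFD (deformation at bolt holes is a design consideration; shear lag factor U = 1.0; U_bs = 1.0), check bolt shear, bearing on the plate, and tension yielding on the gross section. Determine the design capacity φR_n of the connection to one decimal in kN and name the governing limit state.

812.7 kN (gross-section yield governs)

Bolt shear: A_b = π(27)²/4 = 572.56 mm². φR_n = 0.75 × 469 × 572.56 × 6 × 1 = 1208.4 kN.
Bearing (12 mm plate, F_u = 400 MPa): end bolts L_c = 57 − 30/2 = 42, R_n = min(1.2×42×12×400, 2.4×27×12×400) = 241.92 kN/bolt; interior L_c = 75 − 30 = 45, R_n = 259.2 kN/bolt. φR_n = 0.75 × (3×241.92 + 3×259.2) = 1127.5 kN.
Tension yield (gross): A_g = 301×12 = 3612 mm². φR_n = 0.90 × 250 × 3612 = 812.7 kN.
Governing: min(1208.4, 1127.5, 812.7) = 812.7 kN → gross-section yield.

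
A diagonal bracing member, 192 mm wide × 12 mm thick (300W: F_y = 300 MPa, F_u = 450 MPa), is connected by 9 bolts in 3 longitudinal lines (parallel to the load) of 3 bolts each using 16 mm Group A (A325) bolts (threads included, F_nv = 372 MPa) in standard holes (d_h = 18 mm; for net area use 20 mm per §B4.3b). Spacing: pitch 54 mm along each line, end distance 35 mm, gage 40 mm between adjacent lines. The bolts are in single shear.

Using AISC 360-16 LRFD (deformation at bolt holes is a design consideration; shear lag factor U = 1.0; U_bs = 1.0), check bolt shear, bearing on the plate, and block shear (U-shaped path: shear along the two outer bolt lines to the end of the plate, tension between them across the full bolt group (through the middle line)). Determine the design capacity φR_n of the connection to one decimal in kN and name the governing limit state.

Bolt shear: A_b = π(16)²/4 = 201.06 mm². φR_n = 0.75 × 372 × 201.06 × 9 × 1 = 504.9 kN.
Bearing (12 mm plate, F_u = 450 MPa): end bolts L_c = 35 − 18/2 = 26, R_n = min(1.2×26×12×450, 2.4×16×12×450) = 168.48 kN/bolt; interior L_c = 54 − 18 = 36, R_n = 207.36 kN/bolt. φR_n = 0.75 × (3×168.48 + 6×207.36) = 1312.2 kN.
Block shear: shear path 2×[35+2×54] = 2×143 mm, A_gv = 3432, A_nv = 2×(143 − 2.5×20)×12 = 2232 mm²; tension across gage: (80 − 2×20)×12 = 480 mm². R_n = min(0.6×450×2232, 0.6×300×3432) + 1.0×450×480 = min(602.64, 617.76) + 216 = 818.64 kN. φR_n = 0.75 × 818.64 = 614.0 kN.
Governing: min(504.9, 1312.2, 614.0) = 504.9 kN → bolt shear.

504.9 kN (bolt shear governs)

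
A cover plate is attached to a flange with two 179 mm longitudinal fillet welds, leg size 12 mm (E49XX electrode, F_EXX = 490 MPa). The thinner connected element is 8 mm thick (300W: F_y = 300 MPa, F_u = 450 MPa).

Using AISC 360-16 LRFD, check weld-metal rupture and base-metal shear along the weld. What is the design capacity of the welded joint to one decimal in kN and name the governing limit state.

Weld metal: throat = 0.707×12 = 8.484 mm, L = 2×179 = 358 mm. φR_n = 0.75 × 0.6 × 490 × 8.484 × 358 = 669.7 kN.
Base metal shear (8 mm plate): yield φR_n = 1.0×0.6×300×8×358 = 515.5 kN; rupture φR_n = 0.75×0.6×450×8×358 = 580.0 kN; take 515.5 kN (yield).
Governing: min(669.7, 515.5) = 515.5 kN → base-metal shear.

515.5 kN (base-metal shear governs)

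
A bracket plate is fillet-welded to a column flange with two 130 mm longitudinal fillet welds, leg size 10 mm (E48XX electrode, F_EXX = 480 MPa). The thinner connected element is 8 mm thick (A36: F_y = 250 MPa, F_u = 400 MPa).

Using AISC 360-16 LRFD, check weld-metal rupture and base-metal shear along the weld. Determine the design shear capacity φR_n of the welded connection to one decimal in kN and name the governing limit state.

Weld metal: throat = 0.707×10 = 7.07 mm, L = 2×130 = 260 mm. φR_n = 0.75 × 0.6 × 480 × 7.07 × 260 = 397.1 kN.
Base metal shear (8 mm plate): yield φR_n = 1.0×0.6×250×8×260 = 312.0 kN; rupture φR_n = 0.75×0.6×400×8×260 = 374.4 kN; take 312.0 kN (yield).
Governing: min(397.1, 312.0) = 312.0 kN → base-metal shear.

312.0 kN (base-metal shear governs)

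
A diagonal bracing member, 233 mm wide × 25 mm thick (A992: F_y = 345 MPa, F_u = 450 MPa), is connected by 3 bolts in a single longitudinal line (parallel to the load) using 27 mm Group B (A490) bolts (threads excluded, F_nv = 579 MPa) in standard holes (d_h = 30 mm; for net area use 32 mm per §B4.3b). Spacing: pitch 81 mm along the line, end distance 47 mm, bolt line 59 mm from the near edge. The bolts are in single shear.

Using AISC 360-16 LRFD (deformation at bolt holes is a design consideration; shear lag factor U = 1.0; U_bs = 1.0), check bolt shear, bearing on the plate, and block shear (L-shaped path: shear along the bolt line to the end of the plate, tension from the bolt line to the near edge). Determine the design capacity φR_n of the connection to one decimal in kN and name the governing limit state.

Bolt shear: A_b = π(27)²/4 = 572.56 mm². φR_n = 0.75 × 579 × 572.56 × 3 × 1 = 745.9 kN.
Bearing (25 mm plate, F_u = 450 MPa): end bolts L_c = 47 − 30/2 = 32, R_n = min(1.2×32×25×450, 2.4×27×25×450) = 432 kN/bolt; interior L_c = 81 − 30 = 51, R_n = 688.5 kN/bolt. φR_n = 0.75 × (1×432 + 2×688.5) = 1356.8 kN.
Block shear: shear path 1×[47+2×81] = 1×209 mm, A_gv = 5225, A_nv = 1×(209 − 2.5×32)×25 = 3225 mm²; tension to near edge: (59 − 0.5×32)×25 = 1075 mm². R_n = min(0.6×450×3225, 0.6×345×5225) + 1.0×450×1075 = min(870.75, 1081.6) + 483.75 = 1354.5 kN. φR_n = 0.75 × 1354.5 = 1015.9 kN.
Governing: min(745.9, 1356.8, 1015.9) = 745.9 kN → bolt shear.

745.9 kN (bolt shear governs)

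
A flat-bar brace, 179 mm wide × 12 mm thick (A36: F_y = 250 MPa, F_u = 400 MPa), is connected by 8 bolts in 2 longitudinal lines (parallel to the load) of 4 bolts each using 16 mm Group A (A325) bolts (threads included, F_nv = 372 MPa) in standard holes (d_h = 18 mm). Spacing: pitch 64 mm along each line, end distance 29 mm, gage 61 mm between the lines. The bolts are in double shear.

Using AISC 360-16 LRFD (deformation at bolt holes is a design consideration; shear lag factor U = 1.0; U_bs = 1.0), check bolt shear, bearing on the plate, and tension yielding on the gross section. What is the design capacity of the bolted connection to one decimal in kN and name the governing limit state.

483.3 kN (gross-section yield governs)

Bolt shear: A_b = π(16)²/4 = 201.06 mm². φR_n = 0.75 × 372 × 201.06 × 8 × 2 = 897.5 kN.
Bearing (12 mm plate, F_u = 400 MPa): end bolts L_c = 29 − 18/2 = 20, R_n = min(1.2×20×12×400, 2.4×16×12×400) = 115.2 kN/bolt; interior L_c = 64 − 18 = 46, R_n = 184.32 kN/bolt. φR_n = 0.75 × (2×115.2 + 6×184.32) = 1002.2 kN.
Tension yield (gross): A_g = 179×12 = 2148 mm². φR_n = 0.90 × 250 × 2148 = 483.3 kN.
Governing: min(897.5, 1002.2, 483.3) = 483.3 kN → gross-section yield.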